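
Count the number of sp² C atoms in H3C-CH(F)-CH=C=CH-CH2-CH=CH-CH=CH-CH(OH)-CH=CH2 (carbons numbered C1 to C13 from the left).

8

C1: sp3
C2: sp3
C3: sp2 ✓
C4: sp
C5: sp2 ✓
C6: sp3
C7: sp2 ✓
C8: sp2 ✓
C9: sp2 ✓
C10: sp2 ✓
C11: sp3
C12: sp2 ✓
C13: sp2 ✓
C3, C5, C7, C8, C9, C10, C12, C13 → 8 sp2 carbons.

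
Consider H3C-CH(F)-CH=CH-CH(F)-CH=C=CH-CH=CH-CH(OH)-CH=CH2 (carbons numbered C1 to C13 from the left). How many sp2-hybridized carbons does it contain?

C1: sp3
C2: sp3
C3: sp2 ✓
C4: sp2 ✓
C5: sp3
C6: sp2 ✓
C7: sp
C8: sp2 ✓
C9: sp2 ✓
C10: sp2 ✓
C11: sp3
C12: sp2 ✓
C13: sp2 ✓
C3, C4, C6, C8, C9, C10, C12, C13 → 8 sp2 carbons.

8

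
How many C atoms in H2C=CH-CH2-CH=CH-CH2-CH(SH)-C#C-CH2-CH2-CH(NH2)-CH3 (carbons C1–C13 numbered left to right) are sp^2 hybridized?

4

C1: sp2 ✓
C2: sp2 ✓
C3: sp3
C4: sp2 ✓
C5: sp2 ✓
C6: sp3
C7: sp3
C8: sp
C9: sp
C10: sp3
C11: sp3
C12: sp3
C13: sp3
C1, C2, C4, C5 → 4 sp2 carbons.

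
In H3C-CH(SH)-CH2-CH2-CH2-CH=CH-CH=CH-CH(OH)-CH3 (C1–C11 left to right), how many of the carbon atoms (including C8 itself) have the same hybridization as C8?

C8 is sp2 (one π bond).
C1: sp3
C2: sp3
C3: sp3
C4: sp3
C5: sp3
C6: sp2 ✓
C7: sp2 ✓
C8: sp2 ✓
C9: sp2 ✓
C10: sp3
C11: sp3
4 carbons are sp2.

4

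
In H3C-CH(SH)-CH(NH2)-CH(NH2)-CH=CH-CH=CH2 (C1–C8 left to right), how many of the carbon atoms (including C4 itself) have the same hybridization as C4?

4

C4 is sp3 (only σ bonds).
C1: sp3 ✓
C2: sp3 ✓
C3: sp3 ✓
C4: sp3 ✓
C5: sp2
C6: sp2
C7: sp2
C8: sp2
4 carbons are sp3.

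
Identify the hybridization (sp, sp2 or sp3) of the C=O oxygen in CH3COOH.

sp^2

The C=O oxygen carries 1 σ bond and 2 lone pairs, plus one π bond, giving a steric number of 3, so it is sp2.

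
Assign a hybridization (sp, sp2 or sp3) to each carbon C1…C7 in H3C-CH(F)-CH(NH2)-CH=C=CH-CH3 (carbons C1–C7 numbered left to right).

C1 has 4 σ bonds: steric number 4 → sp3.
C2 is sp3: 4 σ bonds, 4 electron-density regions.
C3: 4 σ bonds; 4 regions of electron density → sp3.
C4: 3 σ bonds, plus one π bond; 3 regions of electron density → sp2.
C5 carries 2 σ bonds, plus two π bonds, giving a steric number of 2, so it is sp.
C6 (3 σ bonds, plus one π bond) has steric number 3: sp2.
C7 carries 4 σ bonds, giving a steric number of 4, so it is sp3.

C1 sp3, C2 sp3, C3 sp3, C4 sp2, C5 sp, C6 sp2, C7 sp3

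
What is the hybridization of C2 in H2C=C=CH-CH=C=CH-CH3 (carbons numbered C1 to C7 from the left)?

sp

C2 carries 2 σ bonds, plus two π bonds, giving a steric number of 2, so it is sp.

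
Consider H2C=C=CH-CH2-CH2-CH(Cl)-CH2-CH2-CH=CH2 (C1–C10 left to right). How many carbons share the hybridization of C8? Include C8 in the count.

C8 is sp3 (only σ bonds).
C1: sp2
C2: sp
C3: sp2
C4: sp3 ✓
C5: sp3 ✓
C6: sp3 ✓
C7: sp3 ✓
C8: sp3 ✓
C9: sp2
C10: sp2
5 carbons are sp3.

5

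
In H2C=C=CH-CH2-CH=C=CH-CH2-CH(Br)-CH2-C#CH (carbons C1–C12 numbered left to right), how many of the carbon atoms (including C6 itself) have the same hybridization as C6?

4

C6 is sp (two π bonds).
C1: sp2
C2: sp ✓
C3: sp2
C4: sp3
C5: sp2
C6: sp ✓
C7: sp2
C8: sp3
C9: sp3
C10: sp3
C11: sp ✓
C12: sp ✓
4 carbons are sp.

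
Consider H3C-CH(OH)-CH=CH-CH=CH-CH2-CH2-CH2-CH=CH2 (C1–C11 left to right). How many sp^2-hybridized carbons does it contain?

C1: sp3
C2: sp3
C3: sp2 ✓
C4: sp2 ✓
C5: sp2 ✓
C6: sp2 ✓
C7: sp3
C8: sp3
C9: sp3
C10: sp2 ✓
C11: sp2 ✓
C3, C4, C5, C6, C10, C11 → 6 sp2 carbons.

6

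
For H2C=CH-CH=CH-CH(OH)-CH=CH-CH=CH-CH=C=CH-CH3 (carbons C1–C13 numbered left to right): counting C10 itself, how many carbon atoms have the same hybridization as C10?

10

C10 is sp2 (one π bond).
C1: sp2 ✓
C2: sp2 ✓
C3: sp2 ✓
C4: sp2 ✓
C5: sp3
C6: sp2 ✓
C7: sp2 ✓
C8: sp2 ✓
C9: sp2 ✓
C10: sp2 ✓
C11: sp
C12: sp2 ✓
C13: sp3
10 carbons are sp2.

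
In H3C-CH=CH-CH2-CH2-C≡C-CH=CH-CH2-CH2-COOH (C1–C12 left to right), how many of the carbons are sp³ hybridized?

5

C1: sp3 ✓
C2: sp2
C3: sp2
C4: sp3 ✓
C5: sp3 ✓
C6: sp
C7: sp
C8: sp2
C9: sp2
C10: sp3 ✓
C11: sp3 ✓
C12: sp2
C1, C4, C5, C10, C11 → 5 sp3 carbons.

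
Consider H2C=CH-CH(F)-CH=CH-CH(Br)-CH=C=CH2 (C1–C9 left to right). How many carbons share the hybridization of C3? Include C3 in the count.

2

C3 is sp3 (only σ bonds).
C1: sp2
C2: sp2
C3: sp3 ✓
C4: sp2
C5: sp2
C6: sp3 ✓
C7: sp2
C8: sp
C9: sp2
2 carbons are sp3.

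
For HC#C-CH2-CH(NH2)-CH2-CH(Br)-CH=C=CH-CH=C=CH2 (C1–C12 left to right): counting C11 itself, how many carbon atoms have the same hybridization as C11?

C11 is sp (two π bonds).
C1: sp ✓
C2: sp ✓
C3: sp3
C4: sp3
C5: sp3
C6: sp3
C7: sp2
C8: sp ✓
C9: sp2
C10: sp2
C11: sp ✓
C12: sp2
4 carbons are sp.

4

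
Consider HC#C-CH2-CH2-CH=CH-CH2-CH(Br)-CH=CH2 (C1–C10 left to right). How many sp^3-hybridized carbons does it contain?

4

C1: sp
C2: sp
C3: sp3 ✓
C4: sp3 ✓
C5: sp2
C6: sp2
C7: sp3 ✓
C8: sp3 ✓
C9: sp2
C10: sp2
C3, C4, C7, C8 → 4 sp3 carbons.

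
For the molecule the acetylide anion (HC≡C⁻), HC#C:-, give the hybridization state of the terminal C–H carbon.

sp

The terminal C–H carbon: 2 σ bonds, plus two π bonds — 2 electron domains, sp.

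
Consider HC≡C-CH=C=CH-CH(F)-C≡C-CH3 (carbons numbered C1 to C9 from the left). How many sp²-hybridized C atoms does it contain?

2

C1: sp
C2: sp
C3: sp2 ✓
C4: sp
C5: sp2 ✓
C6: sp3
C7: sp
C8: sp
C9: sp3
C3, C5 → 2 sp2 carbons.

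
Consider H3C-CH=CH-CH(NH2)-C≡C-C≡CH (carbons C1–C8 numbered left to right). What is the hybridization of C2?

C2 has 3 σ bonds, plus one π bond: steric number 3 → sp2.

sp^2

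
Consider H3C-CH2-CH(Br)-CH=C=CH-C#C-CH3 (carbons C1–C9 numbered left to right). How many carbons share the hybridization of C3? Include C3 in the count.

4

C3 is sp3 (only σ bonds).
C1: sp3 ✓
C2: sp3 ✓
C3: sp3 ✓
C4: sp2
C5: sp
C6: sp2
C7: sp
C8: sp
C9: sp3 ✓
4 carbons are sp3.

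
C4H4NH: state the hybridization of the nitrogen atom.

N has three σ bonds; its lone pair occupies the p orbital and is part of the aromatic π system, so N is sp2 (not the sp3 a naive steric count of 4 would give).

sp²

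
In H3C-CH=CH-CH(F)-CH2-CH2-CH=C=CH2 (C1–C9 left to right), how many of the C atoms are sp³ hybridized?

4

C1: sp3 ✓
C2: sp2
C3: sp2
C4: sp3 ✓
C5: sp3 ✓
C6: sp3 ✓
C7: sp2
C8: sp
C9: sp2
C1, C4, C5, C6 → 4 sp3 carbons.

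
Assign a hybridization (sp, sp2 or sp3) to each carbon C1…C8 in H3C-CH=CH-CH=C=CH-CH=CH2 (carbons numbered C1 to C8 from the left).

C1 sp3, C2 sp2, C3 sp2, C4 sp2, C5 sp, C6 sp2, C7 sp2, C8 sp2

C1 is sp3: 4 σ bonds, 4 electron-density regions.
C2: 3 σ bonds, plus one π bond — 3 electron domains, sp2.
C3 (3 σ bonds, plus one π bond) has steric number 3: sp2.
C4 (3 σ bonds, plus one π bond) has steric number 3: sp2.
C5 — 2 σ bonds, plus two π bonds. Steric number 2, so sp.
C6: 3 σ bonds, plus one π bond; 3 regions of electron density → sp2.
C7 has 3 σ bonds, plus one π bond: steric number 3 → sp2.
C8 — 3 σ bonds, plus one π bond. Steric number 3, so sp2.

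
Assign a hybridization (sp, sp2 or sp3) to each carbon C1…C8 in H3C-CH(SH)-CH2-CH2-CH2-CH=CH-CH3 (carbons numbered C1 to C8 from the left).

C1 sp3, C2 sp3, C3 sp3, C4 sp3, C5 sp3, C6 sp2, C7 sp2, C8 sp3

C1: 4 σ bonds; 4 regions of electron density → sp3.
C2: 4 σ bonds; 4 regions of electron density → sp3.
C3: 4 σ bonds — 4 electron domains, sp3.
C4 has 4 σ bonds: steric number 4 → sp3.
C5: 4 σ bonds; 4 regions of electron density → sp3.
C6 — 3 σ bonds, plus one π bond. Steric number 3, so sp2.
C7 carries 3 σ bonds, plus one π bond, giving a steric number of 3, so it is sp2.
C8: 4 σ bonds — 4 electron domains, sp3.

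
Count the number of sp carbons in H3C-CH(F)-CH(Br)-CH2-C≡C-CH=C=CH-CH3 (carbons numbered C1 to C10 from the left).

3

C1: sp3
C2: sp3
C3: sp3
C4: sp3
C5: sp ✓
C6: sp ✓
C7: sp2
C8: sp ✓
C9: sp2
C10: sp3
C5, C6, C8 → 3 sp carbons.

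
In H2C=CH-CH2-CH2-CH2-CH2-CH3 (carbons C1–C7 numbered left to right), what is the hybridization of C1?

C1 (3 σ bonds, plus one π bond) has steric number 3: sp2.

sp^2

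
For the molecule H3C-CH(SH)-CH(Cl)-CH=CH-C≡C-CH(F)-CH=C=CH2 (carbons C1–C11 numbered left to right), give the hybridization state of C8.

sp³

C8 is sp3: 4 σ bonds, 4 electron-density regions.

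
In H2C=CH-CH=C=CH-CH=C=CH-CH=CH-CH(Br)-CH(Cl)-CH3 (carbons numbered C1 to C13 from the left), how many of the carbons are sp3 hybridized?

C1: sp2
C2: sp2
C3: sp2
C4: sp
C5: sp2
C6: sp2
C7: sp
C8: sp2
C9: sp2
C10: sp2
C11: sp3 ✓
C12: sp3 ✓
C13: sp3 ✓
C11, C12, C13 → 3 sp3 carbons.

3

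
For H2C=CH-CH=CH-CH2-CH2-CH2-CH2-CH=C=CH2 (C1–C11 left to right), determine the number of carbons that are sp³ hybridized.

4

C1: sp2
C2: sp2
C3: sp2
C4: sp2
C5: sp3 ✓
C6: sp3 ✓
C7: sp3 ✓
C8: sp3 ✓
C9: sp2
C10: sp
C11: sp2
C5, C6, C7, C8 → 4 sp3 carbons.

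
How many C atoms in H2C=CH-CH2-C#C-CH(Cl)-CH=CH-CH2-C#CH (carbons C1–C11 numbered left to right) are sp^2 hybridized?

C1: sp2 ✓
C2: sp2 ✓
C3: sp3
C4: sp
C5: sp
C6: sp3
C7: sp2 ✓
C8: sp2 ✓
C9: sp3
C10: sp
C11: sp
C1, C2, C7, C8 → 4 sp2 carbons.

4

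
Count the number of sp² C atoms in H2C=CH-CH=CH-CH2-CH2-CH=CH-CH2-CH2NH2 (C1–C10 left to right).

C1: sp2 ✓
C2: sp2 ✓
C3: sp2 ✓
C4: sp2 ✓
C5: sp3
C6: sp3
C7: sp2 ✓
C8: sp2 ✓
C9: sp3
C10: sp3
C1, C2, C3, C4, C7, C8 → 6 sp2 carbons.

6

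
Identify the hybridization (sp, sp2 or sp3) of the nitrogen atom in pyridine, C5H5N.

sp²

N has two σ bonds and one lone pair in the ring plane (steric number 3 → sp2); its p orbital contributes one electron to the aromatic π system via the C=N double bond.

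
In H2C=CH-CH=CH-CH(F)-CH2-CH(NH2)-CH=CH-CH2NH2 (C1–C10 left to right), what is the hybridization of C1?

C1 — 3 σ bonds, plus one π bond. Steric number 3, so sp2.

sp^2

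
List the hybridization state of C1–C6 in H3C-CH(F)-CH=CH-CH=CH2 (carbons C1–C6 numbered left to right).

C1 has 4 σ bonds: steric number 4 → sp3.
C2 (4 σ bonds) has steric number 4: sp3.
C3: 3 σ bonds, plus one π bond — 3 electron domains, sp2.
C4: 3 σ bonds, plus one π bond — 3 electron domains, sp2.
C5: 3 σ bonds, plus one π bond — 3 electron domains, sp2.
C6 has 3 σ bonds, plus one π bond: steric number 3 → sp2.

C1 sp3, C2 sp3, C3 sp2, C4 sp2, C5 sp2, C6 sp2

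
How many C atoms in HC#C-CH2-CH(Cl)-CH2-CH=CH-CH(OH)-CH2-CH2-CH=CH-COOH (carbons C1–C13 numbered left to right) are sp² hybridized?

C1: sp
C2: sp
C3: sp3
C4: sp3
C5: sp3
C6: sp2 ✓
C7: sp2 ✓
C8: sp3
C9: sp3
C10: sp3
C11: sp2 ✓
C12: sp2 ✓
C13: sp2 ✓
C6, C7, C11, C12, C13 → 5 sp2 carbons.

5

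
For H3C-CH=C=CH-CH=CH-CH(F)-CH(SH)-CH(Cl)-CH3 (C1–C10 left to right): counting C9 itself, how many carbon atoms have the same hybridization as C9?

5

C9 is sp3 (only σ bonds).
C1: sp3 ✓
C2: sp2
C3: sp
C4: sp2
C5: sp2
C6: sp2
C7: sp3 ✓
C8: sp3 ✓
C9: sp3 ✓
C10: sp3 ✓
5 carbons are sp3.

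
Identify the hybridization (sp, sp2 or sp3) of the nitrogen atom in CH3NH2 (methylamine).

sp³

Three σ bonds + one lone pair = steric number 4 → sp3.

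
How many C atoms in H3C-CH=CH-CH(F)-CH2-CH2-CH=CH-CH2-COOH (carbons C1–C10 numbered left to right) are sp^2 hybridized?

5

C1: sp3
C2: sp2 ✓
C3: sp2 ✓
C4: sp3
C5: sp3
C6: sp3
C7: sp2 ✓
C8: sp2 ✓
C9: sp3
C10: sp2 ✓
C2, C3, C7, C8, C10 → 5 sp2 carbons.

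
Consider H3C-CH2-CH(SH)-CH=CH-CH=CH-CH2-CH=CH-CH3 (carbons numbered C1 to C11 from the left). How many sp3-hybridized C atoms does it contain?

C1: sp3 ✓
C2: sp3 ✓
C3: sp3 ✓
C4: sp2
C5: sp2
C6: sp2
C7: sp2
C8: sp3 ✓
C9: sp2
C10: sp2
C11: sp3 ✓
C1, C2, C3, C8, C11 → 5 sp3 carbons.

5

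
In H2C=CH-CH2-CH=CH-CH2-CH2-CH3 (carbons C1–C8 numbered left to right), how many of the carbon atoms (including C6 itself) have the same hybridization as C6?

C6 is sp3 (only σ bonds).
C1: sp2
C2: sp2
C3: sp3 ✓
C4: sp2
C5: sp2
C6: sp3 ✓
C7: sp3 ✓
C8: sp3 ✓
4 carbons are sp3.

4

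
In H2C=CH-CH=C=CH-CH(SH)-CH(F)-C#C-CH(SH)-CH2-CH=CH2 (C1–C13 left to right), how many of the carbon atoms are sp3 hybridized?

C1: sp2
C2: sp2
C3: sp2
C4: sp
C5: sp2
C6: sp3 ✓
C7: sp3 ✓
C8: sp
C9: sp
C10: sp3 ✓
C11: sp3 ✓
C12: sp2
C13: sp2
C6, C7, C10, C11 → 4 sp3 carbons.

4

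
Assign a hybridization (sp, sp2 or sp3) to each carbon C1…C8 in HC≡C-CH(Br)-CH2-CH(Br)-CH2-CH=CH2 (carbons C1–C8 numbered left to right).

C1 carries 2 σ bonds, plus two π bonds, giving a steric number of 2, so it is sp.
C2: 2 σ bonds, plus two π bonds; 2 regions of electron density → sp.
C3 is sp3: 4 σ bonds, 4 electron-density regions.
C4 — 4 σ bonds. Steric number 4, so sp3.
C5 is sp3: 4 σ bonds, 4 electron-density regions.
C6 is sp3: 4 σ bonds, 4 electron-density regions.
C7: 3 σ bonds, plus one π bond — 3 electron domains, sp2.
C8 is sp2: 3 σ bonds, plus one π bond, 3 electron-density regions.

C1 sp, C2 sp, C3 sp3, C4 sp3, C5 sp3, C6 sp3, C7 sp2, C8 sp2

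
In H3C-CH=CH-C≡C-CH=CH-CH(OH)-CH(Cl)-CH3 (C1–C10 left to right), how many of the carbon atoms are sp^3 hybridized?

4

C1: sp3 ✓
C2: sp2
C3: sp2
C4: sp
C5: sp
C6: sp2
C7: sp2
C8: sp3 ✓
C9: sp3 ✓
C10: sp3 ✓
C1, C8, C9, C10 → 4 sp3 carbons.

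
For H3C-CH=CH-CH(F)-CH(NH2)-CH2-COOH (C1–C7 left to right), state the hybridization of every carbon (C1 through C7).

C1 sp3, C2 sp2, C3 sp2, C4 sp3, C5 sp3, C6 sp3, C7 sp2

C1 carries 4 σ bonds, giving a steric number of 4, so it is sp3.
C2 has 3 σ bonds, plus one π bond: steric number 3 → sp2.
C3 has 3 σ bonds, plus one π bond: steric number 3 → sp2.
C4 carries 4 σ bonds, giving a steric number of 4, so it is sp3.
C5 has 4 σ bonds: steric number 4 → sp3.
C6 is sp3: 4 σ bonds, 4 electron-density regions.
C7 — 3 σ bonds, plus one π bond. Steric number 3, so sp2.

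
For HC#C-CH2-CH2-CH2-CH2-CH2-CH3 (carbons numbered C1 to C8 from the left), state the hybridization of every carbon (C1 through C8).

C1 (2 σ bonds, plus two π bonds) has steric number 2: sp.
C2 is sp: 2 σ bonds, plus two π bonds, 2 electron-density regions.
C3 — 4 σ bonds. Steric number 4, so sp3.
C4 — 4 σ bonds. Steric number 4, so sp3.
C5: 4 σ bonds — 4 electron domains, sp3.
C6: 4 σ bonds; 4 regions of electron density → sp3.
C7 carries 4 σ bonds, giving a steric number of 4, so it is sp3.
C8 — 4 σ bonds. Steric number 4, so sp3.

C1 sp, C2 sp, C3 sp3, C4 sp3, C5 sp3, C6 sp3, C7 sp3, C8 sp3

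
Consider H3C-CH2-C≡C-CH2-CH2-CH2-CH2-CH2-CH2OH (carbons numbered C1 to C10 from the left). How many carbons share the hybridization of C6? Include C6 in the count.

C6 is sp3 (only σ bonds).
C1: sp3 ✓
C2: sp3 ✓
C3: sp
C4: sp
C5: sp3 ✓
C6: sp3 ✓
C7: sp3 ✓
C8: sp3 ✓
C9: sp3 ✓
C10: sp3 ✓
8 carbons are sp3.

8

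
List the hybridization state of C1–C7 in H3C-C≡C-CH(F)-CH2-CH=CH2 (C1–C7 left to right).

C1: 4 σ bonds; 4 regions of electron density → sp3.
C2: 2 σ bonds, plus two π bonds; 2 regions of electron density → sp.
C3 has 2 σ bonds, plus two π bonds: steric number 2 → sp.
C4: 4 σ bonds; 4 regions of electron density → sp3.
C5 (4 σ bonds) has steric number 4: sp3.
C6 — 3 σ bonds, plus one π bond. Steric number 3, so sp2.
C7 carries 3 σ bonds, plus one π bond, giving a steric number of 3, so it is sp2.

C1 sp3, C2 sp, C3 sp, C4 sp3, C5 sp3, C6 sp2, C7 sp2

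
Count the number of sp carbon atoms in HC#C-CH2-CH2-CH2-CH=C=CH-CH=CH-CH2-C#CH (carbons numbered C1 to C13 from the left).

C1: sp ✓
C2: sp ✓
C3: sp3
C4: sp3
C5: sp3
C6: sp2
C7: sp ✓
C8: sp2
C9: sp2
C10: sp2
C11: sp3
C12: sp ✓
C13: sp ✓
C1, C2, C7, C12, C13 → 5 sp carbons.

5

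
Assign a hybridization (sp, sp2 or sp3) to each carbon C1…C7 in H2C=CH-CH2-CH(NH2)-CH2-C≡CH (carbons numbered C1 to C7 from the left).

C1 sp2, C2 sp2, C3 sp3, C4 sp3, C5 sp3, C6 sp, C7 sp

C1: 3 σ bonds, plus one π bond — 3 electron domains, sp2.
C2 has 3 σ bonds, plus one π bond: steric number 3 → sp2.
C3 (4 σ bonds) has steric number 4: sp3.
C4 — 4 σ bonds. Steric number 4, so sp3.
C5: 4 σ bonds — 4 electron domains, sp3.
C6: 2 σ bonds, plus two π bonds — 2 electron domains, sp.
C7: 2 σ bonds, plus two π bonds — 2 electron domains, sp.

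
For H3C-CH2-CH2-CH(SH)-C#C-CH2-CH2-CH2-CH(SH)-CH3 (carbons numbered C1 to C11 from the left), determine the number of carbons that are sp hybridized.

2

C1: sp3
C2: sp3
C3: sp3
C4: sp3
C5: sp ✓
C6: sp ✓
C7: sp3
C8: sp3
C9: sp3
C10: sp3
C11: sp3
C5, C6 → 2 sp carbons.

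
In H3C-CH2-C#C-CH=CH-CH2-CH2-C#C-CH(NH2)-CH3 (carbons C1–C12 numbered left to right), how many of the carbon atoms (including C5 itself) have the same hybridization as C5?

C5 is sp2 (one π bond).
C1: sp3
C2: sp3
C3: sp
C4: sp
C5: sp2 ✓
C6: sp2 ✓
C7: sp3
C8: sp3
C9: sp
C10: sp
C11: sp3
C12: sp3
2 carbons are sp2.

2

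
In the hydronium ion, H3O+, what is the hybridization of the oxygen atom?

Three σ bonds + one lone pair = steric number 4 → sp3.

sp³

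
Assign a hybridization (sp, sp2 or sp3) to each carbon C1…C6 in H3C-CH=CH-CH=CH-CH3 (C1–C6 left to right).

C1 sp3, C2 sp2, C3 sp2, C4 sp2, C5 sp2, C6 sp3

C1 carries 4 σ bonds, giving a steric number of 4, so it is sp3.
C2 — 3 σ bonds, plus one π bond. Steric number 3, so sp2.
C3 — 3 σ bonds, plus one π bond. Steric number 3, so sp2.
C4 — 3 σ bonds, plus one π bond. Steric number 3, so sp2.
C5 is sp2: 3 σ bonds, plus one π bond, 3 electron-density regions.
C6 is sp3: 4 σ bonds, 4 electron-density regions.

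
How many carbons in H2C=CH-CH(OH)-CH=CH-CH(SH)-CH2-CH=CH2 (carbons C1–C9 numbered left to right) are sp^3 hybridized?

C1: sp2
C2: sp2
C3: sp3 ✓
C4: sp2
C5: sp2
C6: sp3 ✓
C7: sp3 ✓
C8: sp2
C9: sp2
C3, C6, C7 → 3 sp3 carbons.

3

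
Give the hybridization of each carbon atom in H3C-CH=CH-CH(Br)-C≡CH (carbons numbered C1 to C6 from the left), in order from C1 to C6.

C1 sp3, C2 sp2, C3 sp2, C4 sp3, C5 sp, C6 sp

C1: 4 σ bonds; 4 regions of electron density → sp3.
C2 is sp2: 3 σ bonds, plus one π bond, 3 electron-density regions.
C3 is sp2: 3 σ bonds, plus one π bond, 3 electron-density regions.
C4 is sp3: 4 σ bonds, 4 electron-density regions.
C5: 2 σ bonds, plus two π bonds — 2 electron domains, sp.
C6: 2 σ bonds, plus two π bonds — 2 electron domains, sp.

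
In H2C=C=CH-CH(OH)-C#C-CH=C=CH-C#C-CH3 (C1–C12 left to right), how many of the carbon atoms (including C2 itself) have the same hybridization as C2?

6

C2 is sp (two π bonds).
C1: sp2
C2: sp ✓
C3: sp2
C4: sp3
C5: sp ✓
C6: sp ✓
C7: sp2
C8: sp ✓
C9: sp2
C10: sp ✓
C11: sp ✓
C12: sp3
6 carbons are sp.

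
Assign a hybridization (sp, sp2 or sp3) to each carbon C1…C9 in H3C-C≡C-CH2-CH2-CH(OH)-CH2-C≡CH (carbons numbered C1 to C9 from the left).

C1 sp3, C2 sp, C3 sp, C4 sp3, C5 sp3, C6 sp3, C7 sp3, C8 sp, C9 sp

C1 (4 σ bonds) has steric number 4: sp3.
C2 has 2 σ bonds, plus two π bonds: steric number 2 → sp.
C3 (2 σ bonds, plus two π bonds) has steric number 2: sp.
C4: 4 σ bonds — 4 electron domains, sp3.
C5 carries 4 σ bonds, giving a steric number of 4, so it is sp3.
C6 — 4 σ bonds. Steric number 4, so sp3.
C7 has 4 σ bonds: steric number 4 → sp3.
C8 is sp: 2 σ bonds, plus two π bonds, 2 electron-density regions.
C9 (2 σ bonds, plus two π bonds) has steric number 2: sp.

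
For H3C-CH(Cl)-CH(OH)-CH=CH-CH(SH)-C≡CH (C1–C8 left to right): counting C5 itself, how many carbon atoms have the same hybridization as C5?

C5 is sp2 (one π bond).
C1: sp3
C2: sp3
C3: sp3
C4: sp2 ✓
C5: sp2 ✓
C6: sp3
C7: sp
C8: sp
2 carbons are sp2.

2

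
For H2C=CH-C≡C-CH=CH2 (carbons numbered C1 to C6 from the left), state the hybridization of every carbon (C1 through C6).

C1 is sp2: 3 σ bonds, plus one π bond, 3 electron-density regions.
C2: 3 σ bonds, plus one π bond; 3 regions of electron density → sp2.
C3 carries 2 σ bonds, plus two π bonds, giving a steric number of 2, so it is sp.
C4 carries 2 σ bonds, plus two π bonds, giving a steric number of 2, so it is sp.
C5 (3 σ bonds, plus one π bond) has steric number 3: sp2.
C6: 3 σ bonds, plus one π bond — 3 electron domains, sp2.

C1 sp2, C2 sp2, C3 sp, C4 sp, C5 sp2, C6 sp2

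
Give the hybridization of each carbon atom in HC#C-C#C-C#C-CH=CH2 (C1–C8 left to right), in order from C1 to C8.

C1 sp, C2 sp, C3 sp, C4 sp, C5 sp, C6 sp, C7 sp2, C8 sp2

C1: 2 σ bonds, plus two π bonds — 2 electron domains, sp.
C2 has 2 σ bonds, plus two π bonds: steric number 2 → sp.
C3 is sp: 2 σ bonds, plus two π bonds, 2 electron-density regions.
C4: 2 σ bonds, plus two π bonds — 2 electron domains, sp.
C5: 2 σ bonds, plus two π bonds — 2 electron domains, sp.
C6: 2 σ bonds, plus two π bonds — 2 electron domains, sp.
C7 — 3 σ bonds, plus one π bond. Steric number 3, so sp2.
C8 carries 3 σ bonds, plus one π bond, giving a steric number of 3, so it is sp2.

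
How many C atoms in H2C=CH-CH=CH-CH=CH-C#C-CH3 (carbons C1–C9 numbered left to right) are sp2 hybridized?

6

C1: sp2 ✓
C2: sp2 ✓
C3: sp2 ✓
C4: sp2 ✓
C5: sp2 ✓
C6: sp2 ✓
C7: sp
C8: sp
C9: sp3
C1, C2, C3, C4, C5, C6 → 6 sp2 carbons.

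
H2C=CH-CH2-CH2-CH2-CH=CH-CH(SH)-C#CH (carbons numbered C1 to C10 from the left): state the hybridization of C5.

sp3

C5: 4 σ bonds; 4 regions of electron density → sp3.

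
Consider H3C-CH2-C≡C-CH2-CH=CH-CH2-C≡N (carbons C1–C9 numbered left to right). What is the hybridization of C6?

sp^2

C6 has 3 σ bonds, plus one π bond: steric number 3 → sp2.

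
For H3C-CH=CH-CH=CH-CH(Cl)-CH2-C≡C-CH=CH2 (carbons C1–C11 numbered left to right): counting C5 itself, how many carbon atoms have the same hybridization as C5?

C5 is sp2 (one π bond).
C1: sp3
C2: sp2 ✓
C3: sp2 ✓
C4: sp2 ✓
C5: sp2 ✓
C6: sp3
C7: sp3
C8: sp
C9: sp
C10: sp2 ✓
C11: sp2 ✓
6 carbons are sp2.

6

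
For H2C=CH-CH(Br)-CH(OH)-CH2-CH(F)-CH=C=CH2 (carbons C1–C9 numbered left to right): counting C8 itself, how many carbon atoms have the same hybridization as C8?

C8 is sp (two π bonds).
C1: sp2
C2: sp2
C3: sp3
C4: sp3
C5: sp3
C6: sp3
C7: sp2
C8: sp ✓
C9: sp2
1 carbon is sp.

1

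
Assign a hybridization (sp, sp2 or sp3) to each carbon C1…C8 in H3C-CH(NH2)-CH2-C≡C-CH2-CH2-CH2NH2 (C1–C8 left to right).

C1 sp3, C2 sp3, C3 sp3, C4 sp, C5 sp, C6 sp3, C7 sp3, C8 sp3

C1 carries 4 σ bonds, giving a steric number of 4, so it is sp3.
C2 carries 4 σ bonds, giving a steric number of 4, so it is sp3.
C3: 4 σ bonds; 4 regions of electron density → sp3.
C4 carries 2 σ bonds, plus two π bonds, giving a steric number of 2, so it is sp.
C5 (2 σ bonds, plus two π bonds) has steric number 2: sp.
C6 has 4 σ bonds: steric number 4 → sp3.
C7 is sp3: 4 σ bonds, 4 electron-density regions.
C8 carries 4 σ bonds, giving a steric number of 4, so it is sp3.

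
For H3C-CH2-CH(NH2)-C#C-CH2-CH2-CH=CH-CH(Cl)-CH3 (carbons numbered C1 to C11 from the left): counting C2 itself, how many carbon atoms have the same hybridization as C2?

7

C2 is sp3 (only σ bonds).
C1: sp3 ✓
C2: sp3 ✓
C3: sp3 ✓
C4: sp
C5: sp
C6: sp3 ✓
C7: sp3 ✓
C8: sp2
C9: sp2
C10: sp3 ✓
C11: sp3 ✓
7 carbons are sp3.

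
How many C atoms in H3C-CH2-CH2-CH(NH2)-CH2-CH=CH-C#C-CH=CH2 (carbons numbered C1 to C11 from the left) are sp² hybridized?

C1: sp3
C2: sp3
C3: sp3
C4: sp3
C5: sp3
C6: sp2 ✓
C7: sp2 ✓
C8: sp
C9: sp
C10: sp2 ✓
C11: sp2 ✓
C6, C7, C10, C11 → 4 sp2 carbons.

4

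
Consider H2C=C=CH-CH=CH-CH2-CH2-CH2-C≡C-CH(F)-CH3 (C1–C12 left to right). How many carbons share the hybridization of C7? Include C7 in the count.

C7 is sp3 (only σ bonds).
C1: sp2
C2: sp
C3: sp2
C4: sp2
C5: sp2
C6: sp3 ✓
C7: sp3 ✓
C8: sp3 ✓
C9: sp
C10: sp
C11: sp3 ✓
C12: sp3 ✓
5 carbons are sp3.

5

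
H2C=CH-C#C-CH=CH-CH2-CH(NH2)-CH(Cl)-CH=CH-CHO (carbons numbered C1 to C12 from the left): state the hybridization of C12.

C12 has 3 σ bonds, plus one π bond: steric number 3 → sp2.

sp2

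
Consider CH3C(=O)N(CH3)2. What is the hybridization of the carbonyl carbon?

sp²

The carbonyl carbon is sp2: 3 σ bonds, plus one π bond, 3 electron-density regions.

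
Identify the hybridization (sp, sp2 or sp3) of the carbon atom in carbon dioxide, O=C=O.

sp

Two σ bonds, two π bonds → steric number 2 → sp.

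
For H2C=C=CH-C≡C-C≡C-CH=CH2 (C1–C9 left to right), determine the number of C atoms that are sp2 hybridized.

4

C1: sp2 ✓
C2: sp
C3: sp2 ✓
C4: sp
C5: sp
C6: sp
C7: sp
C8: sp2 ✓
C9: sp2 ✓
C1, C3, C8, C9 → 4 sp2 carbons.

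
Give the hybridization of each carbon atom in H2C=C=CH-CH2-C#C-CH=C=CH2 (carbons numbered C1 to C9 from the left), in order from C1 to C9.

C1 sp2, C2 sp, C3 sp2, C4 sp3, C5 sp, C6 sp, C7 sp2, C8 sp, C9 sp2

C1: 3 σ bonds, plus one π bond — 3 electron domains, sp2.
C2: 2 σ bonds, plus two π bonds — 2 electron domains, sp.
C3 (3 σ bonds, plus one π bond) has steric number 3: sp2.
C4: 4 σ bonds — 4 electron domains, sp3.
C5: 2 σ bonds, plus two π bonds; 2 regions of electron density → sp.
C6: 2 σ bonds, plus two π bonds; 2 regions of electron density → sp.
C7 is sp2: 3 σ bonds, plus one π bond, 3 electron-density regions.
C8 has 2 σ bonds, plus two π bonds: steric number 2 → sp.
C9 (3 σ bonds, plus one π bond) has steric number 3: sp2.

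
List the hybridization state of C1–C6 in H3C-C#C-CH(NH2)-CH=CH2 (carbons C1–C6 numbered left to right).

C1 sp3, C2 sp, C3 sp, C4 sp3, C5 sp2, C6 sp2

C1 is sp3: 4 σ bonds, 4 electron-density regions.
C2 has 2 σ bonds, plus two π bonds: steric number 2 → sp.
C3 carries 2 σ bonds, plus two π bonds, giving a steric number of 2, so it is sp.
C4: 4 σ bonds — 4 electron domains, sp3.
C5: 3 σ bonds, plus one π bond; 3 regions of electron density → sp2.
C6: 3 σ bonds, plus one π bond — 3 electron domains, sp2.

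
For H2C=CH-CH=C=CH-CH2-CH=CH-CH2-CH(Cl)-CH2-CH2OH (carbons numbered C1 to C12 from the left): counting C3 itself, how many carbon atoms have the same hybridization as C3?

C3 is sp2 (one π bond).
C1: sp2 ✓
C2: sp2 ✓
C3: sp2 ✓
C4: sp
C5: sp2 ✓
C6: sp3
C7: sp2 ✓
C8: sp2 ✓
C9: sp3
C10: sp3
C11: sp3
C12: sp3
6 carbons are sp2.

6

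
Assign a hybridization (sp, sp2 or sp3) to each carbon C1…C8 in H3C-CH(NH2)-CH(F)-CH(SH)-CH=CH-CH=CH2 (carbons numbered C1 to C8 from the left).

C1 sp3, C2 sp3, C3 sp3, C4 sp3, C5 sp2, C6 sp2, C7 sp2, C8 sp2

C1: 4 σ bonds; 4 regions of electron density → sp3.
C2 carries 4 σ bonds, giving a steric number of 4, so it is sp3.
C3 has 4 σ bonds: steric number 4 → sp3.
C4 carries 4 σ bonds, giving a steric number of 4, so it is sp3.
C5 is sp2: 3 σ bonds, plus one π bond, 3 electron-density regions.
C6 is sp2: 3 σ bonds, plus one π bond, 3 electron-density regions.
C7 — 3 σ bonds, plus one π bond. Steric number 3, so sp2.
C8 carries 3 σ bonds, plus one π bond, giving a steric number of 3, so it is sp2.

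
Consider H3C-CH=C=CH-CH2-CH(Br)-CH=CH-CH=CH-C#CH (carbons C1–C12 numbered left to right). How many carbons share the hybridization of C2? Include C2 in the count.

6

C2 is sp2 (one π bond).
C1: sp3
C2: sp2 ✓
C3: sp
C4: sp2 ✓
C5: sp3
C6: sp3
C7: sp2 ✓
C8: sp2 ✓
C9: sp2 ✓
C10: sp2 ✓
C11: sp
C12: sp
6 carbons are sp2.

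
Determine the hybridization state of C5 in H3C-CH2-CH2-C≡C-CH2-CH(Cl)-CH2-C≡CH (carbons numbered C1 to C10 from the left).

sp

C5 carries 2 σ bonds, plus two π bonds, giving a steric number of 2, so it is sp.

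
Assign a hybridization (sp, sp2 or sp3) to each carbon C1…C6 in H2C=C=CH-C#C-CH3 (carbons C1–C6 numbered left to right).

C1 — 3 σ bonds, plus one π bond. Steric number 3, so sp2.
C2 — 2 σ bonds, plus two π bonds. Steric number 2, so sp.
C3 carries 3 σ bonds, plus one π bond, giving a steric number of 3, so it is sp2.
C4 (2 σ bonds, plus two π bonds) has steric number 2: sp.
C5 — 2 σ bonds, plus two π bonds. Steric number 2, so sp.
C6 — 4 σ bonds. Steric number 4, so sp3.

C1 sp2, C2 sp, C3 sp2, C4 sp, C5 sp, C6 sp3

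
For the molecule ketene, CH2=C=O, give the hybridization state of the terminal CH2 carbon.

The terminal CH2 carbon (3 σ bonds, plus one π bond) has steric number 3: sp2.

sp²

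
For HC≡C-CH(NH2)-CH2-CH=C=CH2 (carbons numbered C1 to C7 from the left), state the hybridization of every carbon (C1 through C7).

C1 sp, C2 sp, C3 sp3, C4 sp3, C5 sp2, C6 sp, C7 sp2

C1 has 2 σ bonds, plus two π bonds: steric number 2 → sp.
C2: 2 σ bonds, plus two π bonds; 2 regions of electron density → sp.
C3 (4 σ bonds) has steric number 4: sp3.
C4 is sp3: 4 σ bonds, 4 electron-density regions.
C5 is sp2: 3 σ bonds, plus one π bond, 3 electron-density regions.
C6 is sp: 2 σ bonds, plus two π bonds, 2 electron-density regions.
C7 carries 3 σ bonds, plus one π bond, giving a steric number of 3, so it is sp2.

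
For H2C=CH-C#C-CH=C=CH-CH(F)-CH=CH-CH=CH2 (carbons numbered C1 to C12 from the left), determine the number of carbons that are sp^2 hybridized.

C1: sp2 ✓
C2: sp2 ✓
C3: sp
C4: sp
C5: sp2 ✓
C6: sp
C7: sp2 ✓
C8: sp3
C9: sp2 ✓
C10: sp2 ✓
C11: sp2 ✓
C12: sp2 ✓
C1, C2, C5, C7, C9, C10, C11, C12 → 8 sp2 carbons.

8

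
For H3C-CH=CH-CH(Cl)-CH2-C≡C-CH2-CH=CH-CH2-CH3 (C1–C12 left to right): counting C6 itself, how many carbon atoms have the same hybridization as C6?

2

C6 is sp (two π bonds).
C1: sp3
C2: sp2
C3: sp2
C4: sp3
C5: sp3
C6: sp ✓
C7: sp ✓
C8: sp3
C9: sp2
C10: sp2
C11: sp3
C12: sp3
2 carbons are sp.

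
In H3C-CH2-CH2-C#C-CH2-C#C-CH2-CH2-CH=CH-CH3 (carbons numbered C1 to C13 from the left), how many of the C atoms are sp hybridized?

4

C1: sp3
C2: sp3
C3: sp3
C4: sp ✓
C5: sp ✓
C6: sp3
C7: sp ✓
C8: sp ✓
C9: sp3
C10: sp3
C11: sp2
C12: sp2
C13: sp3
C4, C5, C7, C8 → 4 sp carbons.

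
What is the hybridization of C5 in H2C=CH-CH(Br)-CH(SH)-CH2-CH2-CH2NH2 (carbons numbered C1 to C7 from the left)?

sp3

C5 — 4 σ bonds. Steric number 4, so sp3.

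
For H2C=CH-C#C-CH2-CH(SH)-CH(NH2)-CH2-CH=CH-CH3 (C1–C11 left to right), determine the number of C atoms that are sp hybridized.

2

C1: sp2
C2: sp2
C3: sp ✓
C4: sp ✓
C5: sp3
C6: sp3
C7: sp3
C8: sp3
C9: sp2
C10: sp2
C11: sp3
C3, C4 → 2 sp carbons.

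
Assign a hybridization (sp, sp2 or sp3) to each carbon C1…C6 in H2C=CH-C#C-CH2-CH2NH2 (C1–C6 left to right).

C1 sp2, C2 sp2, C3 sp, C4 sp, C5 sp3, C6 sp3

C1 is sp2: 3 σ bonds, plus one π bond, 3 electron-density regions.
C2 carries 3 σ bonds, plus one π bond, giving a steric number of 3, so it is sp2.
C3 (2 σ bonds, plus two π bonds) has steric number 2: sp.
C4 (2 σ bonds, plus two π bonds) has steric number 2: sp.
C5 has 4 σ bonds: steric number 4 → sp3.
C6 carries 4 σ bonds, giving a steric number of 4, so it is sp3.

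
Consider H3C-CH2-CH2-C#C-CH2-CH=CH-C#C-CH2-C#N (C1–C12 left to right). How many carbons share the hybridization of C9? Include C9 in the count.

5

C9 is sp (two π bonds).
C1: sp3
C2: sp3
C3: sp3
C4: sp ✓
C5: sp ✓
C6: sp3
C7: sp2
C8: sp2
C9: sp ✓
C10: sp ✓
C11: sp3
C12: sp ✓
5 carbons are sp.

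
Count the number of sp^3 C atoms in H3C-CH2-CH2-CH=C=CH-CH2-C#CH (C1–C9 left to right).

C1: sp3 ✓
C2: sp3 ✓
C3: sp3 ✓
C4: sp2
C5: sp
C6: sp2
C7: sp3 ✓
C8: sp
C9: sp
C1, C2, C3, C7 → 4 sp3 carbons.

4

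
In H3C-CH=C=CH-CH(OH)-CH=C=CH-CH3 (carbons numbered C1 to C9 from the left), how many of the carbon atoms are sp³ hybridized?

3

C1: sp3 ✓
C2: sp2
C3: sp
C4: sp2
C5: sp3 ✓
C6: sp2
C7: sp
C8: sp2
C9: sp3 ✓
C1, C5, C9 → 3 sp3 carbons.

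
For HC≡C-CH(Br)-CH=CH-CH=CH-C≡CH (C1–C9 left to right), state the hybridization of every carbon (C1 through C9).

C1 sp, C2 sp, C3 sp3, C4 sp2, C5 sp2, C6 sp2, C7 sp2, C8 sp, C9 sp

C1: 2 σ bonds, plus two π bonds; 2 regions of electron density → sp.
C2: 2 σ bonds, plus two π bonds; 2 regions of electron density → sp.
C3 is sp3: 4 σ bonds, 4 electron-density regions.
C4: 3 σ bonds, plus one π bond — 3 electron domains, sp2.
C5 (3 σ bonds, plus one π bond) has steric number 3: sp2.
C6 — 3 σ bonds, plus one π bond. Steric number 3, so sp2.
C7 has 3 σ bonds, plus one π bond: steric number 3 → sp2.
C8 (2 σ bonds, plus two π bonds) has steric number 2: sp.
C9 is sp: 2 σ bonds, plus two π bonds, 2 electron-density regions.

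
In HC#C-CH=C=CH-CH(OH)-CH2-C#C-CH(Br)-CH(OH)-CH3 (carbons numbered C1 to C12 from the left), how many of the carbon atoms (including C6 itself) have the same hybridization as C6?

C6 is sp3 (only σ bonds).
C1: sp
C2: sp
C3: sp2
C4: sp
C5: sp2
C6: sp3 ✓
C7: sp3 ✓
C8: sp
C9: sp
C10: sp3 ✓
C11: sp3 ✓
C12: sp3 ✓
5 carbons are sp3.

5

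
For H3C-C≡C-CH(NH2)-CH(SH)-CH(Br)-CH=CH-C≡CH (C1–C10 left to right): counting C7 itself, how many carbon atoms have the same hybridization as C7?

2

C7 is sp2 (one π bond).
C1: sp3
C2: sp
C3: sp
C4: sp3
C5: sp3
C6: sp3
C7: sp2 ✓
C8: sp2 ✓
C9: sp
C10: sp
2 carbons are sp2.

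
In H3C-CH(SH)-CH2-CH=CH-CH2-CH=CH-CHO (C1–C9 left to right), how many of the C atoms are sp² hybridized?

5

C1: sp3
C2: sp3
C3: sp3
C4: sp2 ✓
C5: sp2 ✓
C6: sp3
C7: sp2 ✓
C8: sp2 ✓
C9: sp2 ✓
C4, C5, C7, C8, C9 → 5 sp2 carbons.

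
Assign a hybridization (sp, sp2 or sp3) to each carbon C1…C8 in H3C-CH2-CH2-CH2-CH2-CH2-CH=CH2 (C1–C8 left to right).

C1 carries 4 σ bonds, giving a steric number of 4, so it is sp3.
C2 has 4 σ bonds: steric number 4 → sp3.
C3 (4 σ bonds) has steric number 4: sp3.
C4: 4 σ bonds — 4 electron domains, sp3.
C5 has 4 σ bonds: steric number 4 → sp3.
C6 is sp3: 4 σ bonds, 4 electron-density regions.
C7 — 3 σ bonds, plus one π bond. Steric number 3, so sp2.
C8 has 3 σ bonds, plus one π bond: steric number 3 → sp2.

C1 sp3, C2 sp3, C3 sp3, C4 sp3, C5 sp3, C6 sp3, C7 sp2, C8 sp2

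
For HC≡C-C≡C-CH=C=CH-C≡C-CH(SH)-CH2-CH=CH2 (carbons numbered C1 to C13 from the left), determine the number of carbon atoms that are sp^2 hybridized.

4

C1: sp
C2: sp
C3: sp
C4: sp
C5: sp2 ✓
C6: sp
C7: sp2 ✓
C8: sp
C9: sp
C10: sp3
C11: sp3
C12: sp2 ✓
C13: sp2 ✓
C5, C7, C12, C13 → 4 sp2 carbons.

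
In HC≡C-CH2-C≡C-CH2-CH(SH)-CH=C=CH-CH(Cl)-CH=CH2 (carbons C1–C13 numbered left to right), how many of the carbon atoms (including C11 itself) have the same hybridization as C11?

C11 is sp3 (only σ bonds).
C1: sp
C2: sp
C3: sp3 ✓
C4: sp
C5: sp
C6: sp3 ✓
C7: sp3 ✓
C8: sp2
C9: sp
C10: sp2
C11: sp3 ✓
C12: sp2
C13: sp2
4 carbons are sp3.

4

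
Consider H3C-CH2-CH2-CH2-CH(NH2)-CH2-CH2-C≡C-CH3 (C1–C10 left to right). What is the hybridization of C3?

C3 carries 4 σ bonds, giving a steric number of 4, so it is sp3.

sp³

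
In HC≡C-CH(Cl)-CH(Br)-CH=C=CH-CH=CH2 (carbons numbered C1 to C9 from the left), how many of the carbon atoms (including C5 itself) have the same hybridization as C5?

4

C5 is sp2 (one π bond).
C1: sp
C2: sp
C3: sp3
C4: sp3
C5: sp2 ✓
C6: sp
C7: sp2 ✓
C8: sp2 ✓
C9: sp2 ✓
4 carbons are sp2.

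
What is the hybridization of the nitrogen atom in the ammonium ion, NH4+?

Four σ bonds, no lone pair → sp3, tetrahedral.

sp³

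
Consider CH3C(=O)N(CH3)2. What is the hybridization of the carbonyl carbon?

sp^2

The carbonyl carbon: 3 σ bonds, plus one π bond — 3 electron domains, sp2.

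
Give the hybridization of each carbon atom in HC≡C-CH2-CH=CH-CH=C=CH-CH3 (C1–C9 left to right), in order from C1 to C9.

C1 is sp: 2 σ bonds, plus two π bonds, 2 electron-density regions.
C2 is sp: 2 σ bonds, plus two π bonds, 2 electron-density regions.
C3 (4 σ bonds) has steric number 4: sp3.
C4: 3 σ bonds, plus one π bond; 3 regions of electron density → sp2.
C5 is sp2: 3 σ bonds, plus one π bond, 3 electron-density regions.
C6 has 3 σ bonds, plus one π bond: steric number 3 → sp2.
C7 — 2 σ bonds, plus two π bonds. Steric number 2, so sp.
C8 carries 3 σ bonds, plus one π bond, giving a steric number of 3, so it is sp2.
C9 carries 4 σ bonds, giving a steric number of 4, so it is sp3.

C1 sp, C2 sp, C3 sp3, C4 sp2, C5 sp2, C6 sp2, C7 sp, C8 sp2, C9 sp3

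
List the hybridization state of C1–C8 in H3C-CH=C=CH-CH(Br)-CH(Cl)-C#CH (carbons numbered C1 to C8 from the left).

C1 sp3, C2 sp2, C3 sp, C4 sp2, C5 sp3, C6 sp3, C7 sp, C8 sp

C1 has 4 σ bonds: steric number 4 → sp3.
C2 carries 3 σ bonds, plus one π bond, giving a steric number of 3, so it is sp2.
C3 carries 2 σ bonds, plus two π bonds, giving a steric number of 2, so it is sp.
C4 is sp2: 3 σ bonds, plus one π bond, 3 electron-density regions.
C5: 4 σ bonds; 4 regions of electron density → sp3.
C6: 4 σ bonds; 4 regions of electron density → sp3.
C7 is sp: 2 σ bonds, plus two π bonds, 2 electron-density regions.
C8: 2 σ bonds, plus two π bonds; 2 regions of electron density → sp.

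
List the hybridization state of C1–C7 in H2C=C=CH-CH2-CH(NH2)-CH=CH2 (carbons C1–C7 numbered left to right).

C1 — 3 σ bonds, plus one π bond. Steric number 3, so sp2.
C2: 2 σ bonds, plus two π bonds — 2 electron domains, sp.
C3 carries 3 σ bonds, plus one π bond, giving a steric number of 3, so it is sp2.
C4 is sp3: 4 σ bonds, 4 electron-density regions.
C5 is sp3: 4 σ bonds, 4 electron-density regions.
C6 — 3 σ bonds, plus one π bond. Steric number 3, so sp2.
C7: 3 σ bonds, plus one π bond — 3 electron domains, sp2.

C1 sp2, C2 sp, C3 sp2, C4 sp3, C5 sp3, C6 sp2, C7 sp2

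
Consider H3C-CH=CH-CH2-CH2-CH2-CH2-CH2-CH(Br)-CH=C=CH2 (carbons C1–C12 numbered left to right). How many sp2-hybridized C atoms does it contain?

C1: sp3
C2: sp2 ✓
C3: sp2 ✓
C4: sp3
C5: sp3
C6: sp3
C7: sp3
C8: sp3
C9: sp3
C10: sp2 ✓
C11: sp
C12: sp2 ✓
C2, C3, C10, C12 → 4 sp2 carbons.

4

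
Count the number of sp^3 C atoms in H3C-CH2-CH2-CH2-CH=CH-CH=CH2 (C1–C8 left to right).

C1: sp3 ✓
C2: sp3 ✓
C3: sp3 ✓
C4: sp3 ✓
C5: sp2
C6: sp2
C7: sp2
C8: sp2
C1, C2, C3, C4 → 4 sp3 carbons.

4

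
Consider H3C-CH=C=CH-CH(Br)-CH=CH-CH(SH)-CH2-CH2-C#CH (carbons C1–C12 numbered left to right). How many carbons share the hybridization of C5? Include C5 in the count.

5

C5 is sp3 (only σ bonds).
C1: sp3 ✓
C2: sp2
C3: sp
C4: sp2
C5: sp3 ✓
C6: sp2
C7: sp2
C8: sp3 ✓
C9: sp3 ✓
C10: sp3 ✓
C11: sp
C12: sp
5 carbons are sp3.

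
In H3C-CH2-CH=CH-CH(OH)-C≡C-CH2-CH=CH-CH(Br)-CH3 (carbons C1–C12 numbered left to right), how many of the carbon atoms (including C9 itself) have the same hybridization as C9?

4

C9 is sp2 (one π bond).
C1: sp3
C2: sp3
C3: sp2 ✓
C4: sp2 ✓
C5: sp3
C6: sp
C7: sp
C8: sp3
C9: sp2 ✓
C10: sp2 ✓
C11: sp3
C12: sp3
4 carbons are sp2.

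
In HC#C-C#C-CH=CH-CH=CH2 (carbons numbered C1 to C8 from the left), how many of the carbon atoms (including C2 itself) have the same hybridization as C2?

4

C2 is sp (two π bonds).
C1: sp ✓
C2: sp ✓
C3: sp ✓
C4: sp ✓
C5: sp2
C6: sp2
C7: sp2
C8: sp2
4 carbons are sp.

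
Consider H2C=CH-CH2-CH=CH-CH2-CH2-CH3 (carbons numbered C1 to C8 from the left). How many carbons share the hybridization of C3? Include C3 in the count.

4

C3 is sp3 (only σ bonds).
C1: sp2
C2: sp2
C3: sp3 ✓
C4: sp2
C5: sp2
C6: sp3 ✓
C7: sp3 ✓
C8: sp3 ✓
4 carbons are sp3.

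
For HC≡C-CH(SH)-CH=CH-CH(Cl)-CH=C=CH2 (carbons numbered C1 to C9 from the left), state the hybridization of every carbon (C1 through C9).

C1 sp, C2 sp, C3 sp3, C4 sp2, C5 sp2, C6 sp3, C7 sp2, C8 sp, C9 sp2

C1 is sp: 2 σ bonds, plus two π bonds, 2 electron-density regions.
C2 — 2 σ bonds, plus two π bonds. Steric number 2, so sp.
C3: 4 σ bonds; 4 regions of electron density → sp3.
C4 — 3 σ bonds, plus one π bond. Steric number 3, so sp2.
C5 is sp2: 3 σ bonds, plus one π bond, 3 electron-density regions.
C6: 4 σ bonds; 4 regions of electron density → sp3.
C7 is sp2: 3 σ bonds, plus one π bond, 3 electron-density regions.
C8 carries 2 σ bonds, plus two π bonds, giving a steric number of 2, so it is sp.
C9 (3 σ bonds, plus one π bond) has steric number 3: sp2.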